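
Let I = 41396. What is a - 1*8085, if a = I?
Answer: 33311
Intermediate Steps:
a = 41396
a - 1*8085 = 41396 - 1*8085 = 41396 - 8085 = 33311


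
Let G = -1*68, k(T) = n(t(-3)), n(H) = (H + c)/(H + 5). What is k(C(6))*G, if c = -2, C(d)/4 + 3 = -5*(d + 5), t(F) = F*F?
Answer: -34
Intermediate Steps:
t(F) = F²
C(d) = -112 - 20*d (C(d) = -12 + 4*(-5*(d + 5)) = -12 + 4*(-5*(5 + d)) = -12 + 4*(-25 - 5*d) = -12 + (-100 - 20*d) = -112 - 20*d)
n(H) = (-2 + H)/(5 + H) (n(H) = (H - 2)/(H + 5) = (-2 + H)/(5 + H))
k(T) = ½ (k(T) = (-2 + (-3)²)/(5 + (-3)²) = (-2 + 9)/(5 + 9) = 7/14 = (1/14)*7 = ½)
G = -68
k(C(6))*G = (½)*(-68) = -34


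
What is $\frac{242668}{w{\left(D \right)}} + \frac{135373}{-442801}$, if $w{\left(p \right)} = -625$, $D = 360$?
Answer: $- \frac{107538241193}{276750625} \approx -388.57$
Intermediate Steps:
$\frac{242668}{w{\left(D \right)}} + \frac{135373}{-442801} = \frac{242668}{-625} + \frac{135373}{-442801} = 242668 \left(- \frac{1}{625}\right) + 135373 \left(- \frac{1}{442801}\right) = - \frac{242668}{625} - \frac{135373}{442801} = - \frac{107538241193}{276750625}$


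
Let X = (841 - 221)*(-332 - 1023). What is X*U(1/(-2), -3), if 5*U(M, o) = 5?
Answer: -840100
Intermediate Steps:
U(M, o) = 1 (U(M, o) = (⅕)*5 = 1)
X = -840100 (X = 620*(-1355) = -840100)
X*U(1/(-2), -3) = -840100*1 = -840100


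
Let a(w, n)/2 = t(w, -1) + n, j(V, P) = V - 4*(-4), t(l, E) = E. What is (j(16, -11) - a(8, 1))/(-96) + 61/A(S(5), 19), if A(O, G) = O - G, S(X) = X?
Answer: -197/42 ≈ -4.6905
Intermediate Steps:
j(V, P) = 16 + V (j(V, P) = V + 16 = 16 + V)
a(w, n) = -2 + 2*n (a(w, n) = 2*(-1 + n) = -2 + 2*n)
(j(16, -11) - a(8, 1))/(-96) + 61/A(S(5), 19) = ((16 + 16) - (-2 + 2*1))/(-96) + 61/(5 - 1*19) = (32 - (-2 + 2))*(-1/96) + 61/(5 - 19) = (32 - 1*0)*(-1/96) + 61/(-14) = (32 + 0)*(-1/96) + 61*(-1/14) = 32*(-1/96) - 61/14 = -1/3 - 61/14 = -197/42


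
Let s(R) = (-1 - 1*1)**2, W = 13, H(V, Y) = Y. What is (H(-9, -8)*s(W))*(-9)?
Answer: 288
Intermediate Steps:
s(R) = 4 (s(R) = (-1 - 1)**2 = (-2)**2 = 4)
(H(-9, -8)*s(W))*(-9) = -8*4*(-9) = -32*(-9) = 288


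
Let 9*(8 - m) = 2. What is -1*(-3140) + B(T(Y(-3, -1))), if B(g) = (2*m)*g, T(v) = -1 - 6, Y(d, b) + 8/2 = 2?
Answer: 27280/9 ≈ 3031.1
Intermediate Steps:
m = 70/9 (m = 8 - ⅑*2 = 8 - 2/9 = 70/9 ≈ 7.7778)
Y(d, b) = -2 (Y(d, b) = -4 + 2 = -2)
T(v) = -7
B(g) = 140*g/9 (B(g) = (2*(70/9))*g = 140*g/9)
-1*(-3140) + B(T(Y(-3, -1))) = -1*(-3140) + (140/9)*(-7) = 3140 - 980/9 = 27280/9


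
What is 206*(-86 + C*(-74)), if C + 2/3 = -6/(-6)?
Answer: -68392/3 ≈ -22797.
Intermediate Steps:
C = ⅓ (C = -⅔ - 6/(-6) = -⅔ - 6*(-⅙) = -⅔ + 1 = ⅓ ≈ 0.33333)
206*(-86 + C*(-74)) = 206*(-86 + (⅓)*(-74)) = 206*(-86 - 74/3) = 206*(-332/3) = -68392/3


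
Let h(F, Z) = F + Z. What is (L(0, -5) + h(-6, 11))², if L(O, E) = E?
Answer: 0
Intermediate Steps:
(L(0, -5) + h(-6, 11))² = (-5 + (-6 + 11))² = (-5 + 5)² = 0² = 0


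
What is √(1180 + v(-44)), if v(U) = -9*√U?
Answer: √(1180 - 18*I*√11) ≈ 34.362 - 0.8687*I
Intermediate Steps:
√(1180 + v(-44)) = √(1180 - 18*I*√11)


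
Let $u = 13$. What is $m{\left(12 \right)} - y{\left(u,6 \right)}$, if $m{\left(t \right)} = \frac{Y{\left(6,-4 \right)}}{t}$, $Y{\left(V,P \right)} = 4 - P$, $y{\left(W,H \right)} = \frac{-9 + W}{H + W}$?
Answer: $\frac{26}{57} \approx 0.45614$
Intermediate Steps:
$y{\left(W,H \right)} = \frac{-9 + W}{H + W}$
$m{\left(t \right)} = \frac{8}{t}$ ($m{\left(t \right)} = \frac{4 - -4}{t} = \frac{4 + 4}{t} = \frac{8}{t}$)
$m{\left(12 \right)} - y{\left(u,6 \right)} = \frac{8}{12} - \frac{-9 + 13}{6 + 13} = 8 \cdot \frac{1}{12} - \frac{1}{19} \cdot 4 = \frac{2}{3} - \frac{1}{19} \cdot 4 = \frac{2}{3} - \frac{4}{19} = \frac{26}{57}$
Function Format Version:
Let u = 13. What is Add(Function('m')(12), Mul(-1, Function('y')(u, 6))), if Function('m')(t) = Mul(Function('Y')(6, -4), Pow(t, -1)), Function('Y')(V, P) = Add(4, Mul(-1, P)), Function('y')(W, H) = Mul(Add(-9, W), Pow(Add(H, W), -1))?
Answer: Rational(26, 57) ≈ 0.45614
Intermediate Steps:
Function('y')(W, H) = Mul(Pow(Add(H, W), -1), Add(-9, W))
Function('m')(t) = Mul(8, Pow(t, -1)) (Function('m')(t) = Mul(Add(4, Mul(-1, -4)), Pow(t, -1)) = Mul(Add(4, 4), Pow(t, -1)) = Mul(8, Pow(t, -1)))
Add(Function('m')(12), Mul(-1, Function('y')(u, 6))) = Add(Mul(8, Pow(12, -1)), Mul(-1, Mul(Pow(Add(6, 13), -1), Add(-9, 13)))) = Add(Mul(8, Rational(1, 12)), Mul(-1, Mul(Pow(19, -1), 4))) = Add(Rational(2, 3), Mul(-1, Mul(Rational(1, 19), 4))) = Add(Rational(2, 3), Mul(-1, Rational(4, 19))) = Add(Rational(2, 3), Rational(-4, 19)) = Rational(26, 57)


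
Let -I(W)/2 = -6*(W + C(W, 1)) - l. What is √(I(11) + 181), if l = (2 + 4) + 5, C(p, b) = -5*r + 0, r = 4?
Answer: √95 ≈ 9.7468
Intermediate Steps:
C(p, b) = -20 (C(p, b) = -5*4 + 0 = -20 + 0 = -20)
l = 11 (l = 6 + 5 = 11)
I(W) = -218 + 12*W (I(W) = -2*(-6*(W - 20) - 1*11) = -2*(-6*(-20 + W) - 11) = -2*((120 - 6*W) - 11) = -2*(109 - 6*W) = -218 + 12*W)
√(I(11) + 181) = √((-218 + 12*11) + 181) = √((-218 + 132) + 181) = √(-86 + 181) = √95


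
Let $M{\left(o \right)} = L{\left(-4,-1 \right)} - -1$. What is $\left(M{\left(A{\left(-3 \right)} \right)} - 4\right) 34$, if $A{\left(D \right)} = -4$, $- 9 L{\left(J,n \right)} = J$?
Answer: $- \frac{782}{9} \approx -86.889$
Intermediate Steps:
$L{\left(J,n \right)} = - \frac{J}{9}$
$M{\left(o \right)} = \frac{13}{9}$ ($M{\left(o \right)} = \left(- \frac{1}{9}\right) \left(-4\right) - -1 = \frac{4}{9} + 1 = \frac{13}{9}$)
$\left(M{\left(A{\left(-3 \right)} \right)} - 4\right) 34 = \left(\frac{13}{9} - 4\right) 34 = \left(- \frac{23}{9}\right) 34 = - \frac{782}{9}$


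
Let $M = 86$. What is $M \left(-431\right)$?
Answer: $-37066$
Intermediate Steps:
$M \left(-431\right) = 86 \left(-431\right) = -37066$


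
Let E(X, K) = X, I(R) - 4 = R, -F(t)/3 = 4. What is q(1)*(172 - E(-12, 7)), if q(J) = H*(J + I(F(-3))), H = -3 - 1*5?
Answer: 10304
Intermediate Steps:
F(t) = -12 (F(t) = -3*4 = -12)
I(R) = 4 + R
H = -8 (H = -3 - 5 = -8)
q(J) = 64 - 8*J (q(J) = -8*(J + (4 - 12)) = -8*(J - 8) = -8*(-8 + J) = 64 - 8*J)
q(1)*(172 - E(-12, 7)) = (64 - 8*1)*(172 - 1*(-12)) = (64 - 8)*(172 + 12) = 56*184 = 10304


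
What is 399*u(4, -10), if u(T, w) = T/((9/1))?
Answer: 532/3 ≈ 177.33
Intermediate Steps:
u(T, w) = T/9 (u(T, w) = T/((9*1)) = T/9)
399*u(4, -10) = 399*((⅑)*4) = 399*(4/9) = 532/3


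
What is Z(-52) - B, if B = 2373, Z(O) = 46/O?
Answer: -61721/26 ≈ -2373.9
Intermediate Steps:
Z(-52) - B = 46/(-52) - 1*2373 = 46*(-1/52) - 2373 = -23/26 - 2373 = -61721/26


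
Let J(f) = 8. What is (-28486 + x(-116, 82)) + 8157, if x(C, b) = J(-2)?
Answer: -20321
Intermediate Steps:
x(C, b) = 8
(-28486 + x(-116, 82)) + 8157 = (-28486 + 8) + 8157 = -28478 + 8157 = -20321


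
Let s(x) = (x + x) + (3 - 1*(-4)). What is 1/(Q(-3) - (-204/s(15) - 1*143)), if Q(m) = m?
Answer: 37/5384 ≈ 0.0068722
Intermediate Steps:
s(x) = 7 + 2*x (s(x) = 2*x + (3 + 4) = 2*x + 7 = 7 + 2*x)
1/(Q(-3) - (-204/s(15) - 1*143)) = 1/(-3 - (-204/(7 + 2*15) - 1*143)) = 1/(-3 - (-204/(7 + 30) - 143)) = 1/(-3 - (-204/37 - 143)) = 1/(-3 - 1*(-5495/37)) = 1/(-3 + 5495/37) = 1/(5384/37) = 37/5384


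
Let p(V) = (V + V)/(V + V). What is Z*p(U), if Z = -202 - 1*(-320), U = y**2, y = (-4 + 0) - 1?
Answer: 118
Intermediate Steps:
y = -5 (y = -4 - 1 = -5)
U = 25 (U = (-5)**2 = 25)
p(V) = 1 (p(V) = (2*V)/((2*V)) = (2*V)*(1/(2*V)) = 1)
Z = 118 (Z = -202 + 320 = 118)
Z*p(U) = 118*1 = 118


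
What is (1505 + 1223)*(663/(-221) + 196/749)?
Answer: -799304/107 ≈ -7470.1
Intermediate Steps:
(1505 + 1223)*(663/(-221) + 196/749) = 2728*(663*(-1/221) + 196*(1/749)) = 2728*(-3 + 28/107) = 2728*(-293/107) = -799304/107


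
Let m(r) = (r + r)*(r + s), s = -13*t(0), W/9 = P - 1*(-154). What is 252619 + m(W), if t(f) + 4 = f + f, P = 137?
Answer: 14243317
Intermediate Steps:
t(f) = -4 + 2*f (t(f) = -4 + (f + f) = -4 + 2*f)
W = 2619 (W = 9*(137 - 1*(-154)) = 9*(137 + 154) = 9*291 = 2619)
s = 52 (s = -13*(-4 + 2*0) = -13*(-4 + 0) = -13*(-4) = 52)
m(r) = 2*r*(52 + r) (m(r) = (r + r)*(r + 52) = (2*r)*(52 + r) = 2*r*(52 + r))
252619 + m(W) = 252619 + 2*2619*(52 + 2619) = 252619 + 2*2619*2671 = 252619 + 13990698 = 14243317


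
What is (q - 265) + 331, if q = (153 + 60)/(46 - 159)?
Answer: 7245/113 ≈ 64.115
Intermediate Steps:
q = -213/113 (q = 213/(-113) = 213*(-1/113) = -213/113 ≈ -1.8850)
(q - 265) + 331 = (-213/113 - 265) + 331 = -30158/113 + 331 = 7245/113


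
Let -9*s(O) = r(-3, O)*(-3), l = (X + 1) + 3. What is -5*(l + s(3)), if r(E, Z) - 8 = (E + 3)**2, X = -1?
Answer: -85/3 ≈ -28.333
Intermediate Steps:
r(E, Z) = 8 + (3 + E)**2 (r(E, Z) = 8 + (E + 3)**2 = 8 + (3 + E)**2)
l = 3 (l = (-1 + 1) + 3 = 0 + 3 = 3)
s(O) = 8/3 (s(O) = -(8 + (3 - 3)**2)*(-3)/9 = -(8 + 0**2)*(-3)/9 = -(8 + 0)*(-3)/9 = -8*(-3)/9 = -1/9*(-24) = 8/3)
-5*(l + s(3)) = -5*(3 + 8/3) = -5*17/3 = -85/3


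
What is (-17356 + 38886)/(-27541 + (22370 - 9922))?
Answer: -21530/15093 ≈ -1.4265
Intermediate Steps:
(-17356 + 38886)/(-27541 + (22370 - 9922)) = 21530/(-27541 + 12448) = 21530/(-15093) = 21530*(-1/15093) = -21530/15093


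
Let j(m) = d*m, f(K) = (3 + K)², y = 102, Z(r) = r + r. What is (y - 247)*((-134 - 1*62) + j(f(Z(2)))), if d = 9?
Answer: -35525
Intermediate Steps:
Z(r) = 2*r
j(m) = 9*m
(y - 247)*((-134 - 1*62) + j(f(Z(2)))) = (102 - 247)*((-134 - 1*62) + 9*(3 + 2*2)²) = -145*((-134 - 62) + 9*(3 + 4)²) = -145*(-196 + 9*7²) = -145*(-196 + 9*49) = -145*(-196 + 441) = -145*245 = -35525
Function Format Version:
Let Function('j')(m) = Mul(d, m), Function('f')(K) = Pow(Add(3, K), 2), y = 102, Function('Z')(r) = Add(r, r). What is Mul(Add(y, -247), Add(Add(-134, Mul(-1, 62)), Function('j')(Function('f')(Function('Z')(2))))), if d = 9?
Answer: -35525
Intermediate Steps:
Function('Z')(r) = Mul(2, r)
Function('j')(m) = Mul(9, m)
Mul(Add(y, -247), Add(Add(-134, Mul(-1, 62)), Function('j')(Function('f')(Function('Z')(2))))) = Mul(Add(102, -247), Add(Add(-134, Mul(-1, 62)), Mul(9, Pow(Add(3, Mul(2, 2)), 2)))) = Mul(-145, Add(Add(-134, -62), Mul(9, Pow(Add(3, 4), 2)))) = Mul(-145, Add(-196, Mul(9, Pow(7, 2)))) = Mul(-145, Add(-196, Mul(9, 49))) = Mul(-145, Add(-196, 441)) = Mul(-145, 245) = -35525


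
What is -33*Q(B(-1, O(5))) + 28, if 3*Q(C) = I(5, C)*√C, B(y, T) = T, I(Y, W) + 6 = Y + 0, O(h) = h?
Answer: 28 + 11*√5 ≈ 52.597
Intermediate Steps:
I(Y, W) = -6 + Y (I(Y, W) = -6 + (Y + 0) = -6 + Y)
Q(C) = -√C/3 (Q(C) = ((-6 + 5)*√C)/3 = (-√C)/3 = -√C/3)
-33*Q(B(-1, O(5))) + 28 = -(-11)*√5 + 28 = 11*√5 + 28 = 28 + 11*√5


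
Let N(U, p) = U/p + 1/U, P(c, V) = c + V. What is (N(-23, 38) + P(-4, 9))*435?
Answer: 1654305/874 ≈ 1892.8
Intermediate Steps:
P(c, V) = V + c
N(U, p) = 1/U + U/p (N(U, p) = U/p + 1/U = 1/U + U/p)
(N(-23, 38) + P(-4, 9))*435 = ((1/(-23) - 23/38) + (9 - 4))*435 = ((-1/23 - 23*1/38) + 5)*435 = ((-1/23 - 23/38) + 5)*435 = (-567/874 + 5)*435 = (3803/874)*435 = 1654305/874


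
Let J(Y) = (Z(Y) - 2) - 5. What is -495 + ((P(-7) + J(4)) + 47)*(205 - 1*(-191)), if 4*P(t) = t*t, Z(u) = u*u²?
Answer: 45540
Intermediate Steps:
Z(u) = u³
P(t) = t²/4 (P(t) = (t*t)/4 = t²/4)
J(Y) = -7 + Y³ (J(Y) = (Y³ - 2) - 5 = (-2 + Y³) - 5 = -7 + Y³)
-495 + ((P(-7) + J(4)) + 47)*(205 - 1*(-191)) = -495 + (((¼)*(-7)² + (-7 + 4³)) + 47)*(205 - 1*(-191)) = -495 + (((¼)*49 + (-7 + 64)) + 47)*(205 + 191) = -495 + ((49/4 + 57) + 47)*396 = -495 + (277/4 + 47)*396 = -495 + (465/4)*396 = -495 + 46035 = 45540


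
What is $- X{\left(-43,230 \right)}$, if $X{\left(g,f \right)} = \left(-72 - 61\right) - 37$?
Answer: $170$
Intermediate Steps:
$X{\left(g,f \right)} = -170$ ($X{\left(g,f \right)} = -133 - 37 = -170$)
$- X{\left(-43,230 \right)} = \left(-1\right) \left(-170\right) = 170$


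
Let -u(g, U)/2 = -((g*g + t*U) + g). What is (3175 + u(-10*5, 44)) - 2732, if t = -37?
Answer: 2087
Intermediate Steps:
u(g, U) = -74*U + 2*g + 2*g**2 (u(g, U) = -(-2)*((g*g - 37*U) + g) = -(-2)*((g**2 - 37*U) + g) = -(-2)*(g + g**2 - 37*U) = -2*(-g - g**2 + 37*U) = -74*U + 2*g + 2*g**2)
(3175 + u(-10*5, 44)) - 2732 = (3175 + (-74*44 + 2*(-10*5) + 2*(-10*5)**2)) - 2732 = (3175 + (-3256 + 2*(-50) + 2*(-50)**2)) - 2732 = (3175 + (-3256 - 100 + 2*2500)) - 2732 = (3175 + (-3256 - 100 + 5000)) - 2732 = (3175 + 1644) - 2732 = 4819 - 2732 = 2087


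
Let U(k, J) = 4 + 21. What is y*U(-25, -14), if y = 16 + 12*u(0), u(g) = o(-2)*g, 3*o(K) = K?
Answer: 400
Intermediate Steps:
o(K) = K/3
U(k, J) = 25
u(g) = -2*g/3 (u(g) = ((⅓)*(-2))*g = -2*g/3)
y = 16 (y = 16 + 12*(-⅔*0) = 16 + 12*0 = 16 + 0 = 16)
y*U(-25, -14) = 16*25 = 400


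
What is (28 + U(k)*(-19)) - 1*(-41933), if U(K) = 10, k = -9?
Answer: 41771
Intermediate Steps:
(28 + U(k)*(-19)) - 1*(-41933) = (28 + 10*(-19)) - 1*(-41933) = (28 - 190) + 41933 = -162 + 41933 = 41771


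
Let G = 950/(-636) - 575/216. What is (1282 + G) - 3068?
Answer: -20493703/11448 ≈ -1790.2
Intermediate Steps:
G = -47575/11448 (G = 950*(-1/636) - 575*1/216 = -475/318 - 575/216 = -47575/11448 ≈ -4.1557)
(1282 + G) - 3068 = (1282 - 47575/11448) - 3068 = 14628761/11448 - 3068 = -20493703/11448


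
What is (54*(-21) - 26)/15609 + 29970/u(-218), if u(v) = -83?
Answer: -467898010/1295547 ≈ -361.16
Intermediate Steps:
(54*(-21) - 26)/15609 + 29970/u(-218) = (54*(-21) - 26)/15609 + 29970/(-83) = (-1134 - 26)*(1/15609) + 29970*(-1/83) = -1160*1/15609 - 29970/83 = -1160/15609 - 29970/83 = -467898010/1295547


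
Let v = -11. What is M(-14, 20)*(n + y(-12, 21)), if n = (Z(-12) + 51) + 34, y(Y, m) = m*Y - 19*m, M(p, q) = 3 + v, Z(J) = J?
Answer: 4624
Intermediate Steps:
M(p, q) = -8 (M(p, q) = 3 - 11 = -8)
y(Y, m) = -19*m + Y*m (y(Y, m) = Y*m - 19*m = -19*m + Y*m)
n = 73 (n = (-12 + 51) + 34 = 39 + 34 = 73)
M(-14, 20)*(n + y(-12, 21)) = -8*(73 + 21*(-19 - 12)) = -8*(73 + 21*(-31)) = -8*(73 - 651) = -8*(-578) = 4624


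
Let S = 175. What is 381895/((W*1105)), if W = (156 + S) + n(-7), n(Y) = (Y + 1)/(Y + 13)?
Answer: 76379/72930 ≈ 1.0473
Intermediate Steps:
n(Y) = (1 + Y)/(13 + Y)
W = 330 (W = (156 + 175) + (1 - 7)/(13 - 7) = 331 - 6/6 = 331 + (⅙)*(-6) = 331 - 1 = 330)
381895/((W*1105)) = 381895/((330*1105)) = 381895/364650 = 381895*(1/364650) = 76379/72930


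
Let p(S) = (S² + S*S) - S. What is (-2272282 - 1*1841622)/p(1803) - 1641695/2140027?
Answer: -1024977864307/732093662895 ≈ -1.4001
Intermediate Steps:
p(S) = -S + 2*S² (p(S) = (S² + S²) - S = 2*S² - S = -S + 2*S²)
(-2272282 - 1*1841622)/p(1803) - 1641695/2140027 = (-2272282 - 1*1841622)/((1803*(-1 + 2*1803))) - 1641695/2140027 = (-2272282 - 1841622)/((1803*(-1 + 3606))) - 1641695*1/2140027 = -4113904/(1803*3605) - 86405/112633 = -4113904/6499815 - 86405/112633 = -1024977864307/732093662895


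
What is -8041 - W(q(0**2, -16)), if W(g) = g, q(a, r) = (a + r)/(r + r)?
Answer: -16083/2 ≈ -8041.5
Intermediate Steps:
q(a, r) = (a + r)/(2*r) (q(a, r) = (a + r)/((2*r)) = (a + r)*(1/(2*r)) = (a + r)/(2*r))
-8041 - W(q(0**2, -16)) = -8041 - (0**2 - 16)/(2*(-16)) = -8041 - (-1)*(0 - 16)/(2*16) = -8041 - (-1)*(-16)/(2*16) = -8041 - 1*1/2 = -8041 - 1/2 = -16083/2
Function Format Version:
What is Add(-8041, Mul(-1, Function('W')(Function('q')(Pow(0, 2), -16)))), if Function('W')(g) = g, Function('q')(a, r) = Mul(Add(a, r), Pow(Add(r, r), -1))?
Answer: Rational(-16083, 2) ≈ -8041.5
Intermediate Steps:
Function('q')(a, r) = Mul(Rational(1, 2), Pow(r, -1), Add(a, r)) (Function('q')(a, r) = Mul(Add(a, r), Pow(Mul(2, r), -1)) = Mul(Add(a, r), Mul(Rational(1, 2), Pow(r, -1))) = Mul(Rational(1, 2), Pow(r, -1), Add(a, r)))
Add(-8041, Mul(-1, Function('W')(Function('q')(Pow(0, 2), -16)))) = Add(-8041, Mul(-1, Mul(Rational(1, 2), Pow(-16, -1), Add(Pow(0, 2), -16)))) = Add(-8041, Mul(-1, Mul(Rational(1, 2), Rational(-1, 16), Add(0, -16)))) = Add(-8041, Mul(-1, Mul(Rational(1, 2), Rational(-1, 16), -16))) = Add(-8041, Mul(-1, Rational(1, 2))) = Add(-8041, Rational(-1, 2)) = Rational(-16083, 2)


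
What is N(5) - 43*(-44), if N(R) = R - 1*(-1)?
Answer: 1898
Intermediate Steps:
N(R) = 1 + R (N(R) = R + 1 = 1 + R)
N(5) - 43*(-44) = (1 + 5) - 43*(-44) = 6 + 1892 = 1898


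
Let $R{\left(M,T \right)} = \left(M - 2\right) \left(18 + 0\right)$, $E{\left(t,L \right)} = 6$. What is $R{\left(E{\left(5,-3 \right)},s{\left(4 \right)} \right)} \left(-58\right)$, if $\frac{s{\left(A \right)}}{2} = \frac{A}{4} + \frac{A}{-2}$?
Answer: $-4176$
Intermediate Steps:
$s{\left(A \right)} = - \frac{A}{2}$ ($s{\left(A \right)} = 2 \left(\frac{A}{4} + \frac{A}{-2}\right) = 2 \left(A \frac{1}{4} + A \left(- \frac{1}{2}\right)\right) = 2 \left(\frac{A}{4} - \frac{A}{2}\right) = 2 \left(- \frac{A}{4}\right) = - \frac{A}{2}$)
$R{\left(M,T \right)} = -36 + 18 M$ ($R{\left(M,T \right)} = \left(-2 + M\right) 18 = -36 + 18 M$)
$R{\left(E{\left(5,-3 \right)},s{\left(4 \right)} \right)} \left(-58\right) = \left(-36 + 18 \cdot 6\right) \left(-58\right) = \left(-36 + 108\right) \left(-58\right) = 72 \left(-58\right) = -4176$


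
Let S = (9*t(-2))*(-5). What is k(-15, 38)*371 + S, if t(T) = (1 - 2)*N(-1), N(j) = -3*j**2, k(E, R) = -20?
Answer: -7555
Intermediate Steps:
t(T) = 3 (t(T) = (1 - 2)*(-3*(-1)**2) = -(-3) = -1*(-3) = 3)
S = -135 (S = (9*3)*(-5) = 27*(-5) = -135)
k(-15, 38)*371 + S = -20*371 - 135 = -7420 - 135 = -7555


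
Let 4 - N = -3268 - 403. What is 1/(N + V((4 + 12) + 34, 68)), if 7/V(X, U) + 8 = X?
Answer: 6/22051 ≈ 0.00027210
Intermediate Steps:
V(X, U) = 7/(-8 + X)
N = 3675 (N = 4 - (-3268 - 403) = 4 - 1*(-3671) = 4 + 3671 = 3675)
1/(N + V((4 + 12) + 34, 68)) = 1/(3675 + 7/(-8 + ((4 + 12) + 34))) = 1/(3675 + 7/(-8 + (16 + 34))) = 1/(3675 + 7/(-8 + 50)) = 1/(3675 + 7/42) = 1/(3675 + 7*(1/42)) = 1/(3675 + ⅙) = 1/(22051/6) = 6/22051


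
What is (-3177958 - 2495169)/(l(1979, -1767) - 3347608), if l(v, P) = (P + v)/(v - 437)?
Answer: 4373980917/2581005662 ≈ 1.6947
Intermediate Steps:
l(v, P) = (P + v)/(-437 + v)
(-3177958 - 2495169)/(l(1979, -1767) - 3347608) = (-3177958 - 2495169)/((-1767 + 1979)/(-437 + 1979) - 3347608) = -5673127/(212/1542 - 3347608) = -5673127/((1/1542)*212 - 3347608) = -5673127/(106/771 - 3347608) = -5673127/(-2581005662/771) = -5673127*(-771/2581005662) = 4373980917/2581005662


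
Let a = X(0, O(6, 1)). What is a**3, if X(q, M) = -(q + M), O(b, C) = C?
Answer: -1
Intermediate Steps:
X(q, M) = -M - q (X(q, M) = -(M + q) = -M - q)
a = -1 (a = -1*1 - 1*0 = -1 + 0 = -1)
a**3 = (-1)**3 = -1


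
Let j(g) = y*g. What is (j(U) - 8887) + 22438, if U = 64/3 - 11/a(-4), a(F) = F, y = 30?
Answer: 28547/2 ≈ 14274.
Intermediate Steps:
U = 289/12 (U = 64/3 - 11/(-4) = 64*(1/3) - 11*(-1/4) = 64/3 + 11/4 = 289/12 ≈ 24.083)
j(g) = 30*g
(j(U) - 8887) + 22438 = (30*(289/12) - 8887) + 22438 = (1445/2 - 8887) + 22438 = -16329/2 + 22438 = 28547/2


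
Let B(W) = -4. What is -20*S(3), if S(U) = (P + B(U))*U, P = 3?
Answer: 60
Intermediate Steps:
S(U) = -U (S(U) = (3 - 4)*U = -U)
-20*S(3) = -(-20)*3 = -20*(-3) = 60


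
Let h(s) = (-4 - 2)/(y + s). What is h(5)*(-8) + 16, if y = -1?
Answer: 28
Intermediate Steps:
h(s) = -6/(-1 + s) (h(s) = (-4 - 2)/(-1 + s) = -6/(-1 + s))
h(5)*(-8) + 16 = -6/(-1 + 5)*(-8) + 16 = -6/4*(-8) + 16 = -6*1/4*(-8) + 16 = -3/2*(-8) + 16 = 12 + 16 = 28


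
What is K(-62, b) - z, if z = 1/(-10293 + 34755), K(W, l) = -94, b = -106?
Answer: -2299429/24462 ≈ -94.000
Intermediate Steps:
z = 1/24462 ≈ 4.0880e-5
K(-62, b) - z = -94 - 1*1/24462 = -94 - 1/24462 = -2299429/24462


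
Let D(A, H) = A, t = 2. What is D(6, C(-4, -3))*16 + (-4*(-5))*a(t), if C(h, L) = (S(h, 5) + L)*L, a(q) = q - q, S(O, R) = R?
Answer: 96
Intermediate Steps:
a(q) = 0
C(h, L) = L*(5 + L) (C(h, L) = (5 + L)*L = L*(5 + L))
D(6, C(-4, -3))*16 + (-4*(-5))*a(t) = 6*16 - 4*(-5)*0 = 96 + 20*0 = 96 + 0 = 96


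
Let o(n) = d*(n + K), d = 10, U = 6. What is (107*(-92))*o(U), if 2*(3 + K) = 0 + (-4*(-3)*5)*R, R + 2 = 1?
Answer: 2657880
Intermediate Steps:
R = -1 (R = -2 + 1 = -1)
K = -33 (K = -3 + (0 + (-4*(-3)*5)*(-1))/2 = -3 + (0 + (12*5)*(-1))/2 = -3 + (0 + 60*(-1))/2 = -3 + (0 - 60)/2 = -3 + (½)*(-60) = -3 - 30 = -33)
o(n) = -330 + 10*n (o(n) = 10*(n - 33) = 10*(-33 + n) = -330 + 10*n)
(107*(-92))*o(U) = (107*(-92))*(-330 + 10*6) = -9844*(-330 + 60) = -9844*(-270) = 2657880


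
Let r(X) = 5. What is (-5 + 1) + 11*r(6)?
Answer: 51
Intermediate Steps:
(-5 + 1) + 11*r(6) = (-5 + 1) + 11*5 = -4 + 55 = 51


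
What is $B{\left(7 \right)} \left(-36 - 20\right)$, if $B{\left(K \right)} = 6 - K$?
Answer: $56$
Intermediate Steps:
$B{\left(7 \right)} \left(-36 - 20\right) = \left(6 - 7\right) \left(-36 - 20\right) = \left(6 - 7\right) \left(-56\right) = \left(-1\right) \left(-56\right) = 56$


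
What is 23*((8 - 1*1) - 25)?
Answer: -414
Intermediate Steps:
23*((8 - 1*1) - 25) = 23*((8 - 1) - 25) = 23*(7 - 25) = 23*(-18) = -414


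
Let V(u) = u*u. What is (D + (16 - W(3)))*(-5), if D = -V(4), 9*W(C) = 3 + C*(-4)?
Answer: -5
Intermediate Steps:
V(u) = u²
W(C) = ⅓ - 4*C/9 (W(C) = (3 + C*(-4))/9 = (3 - 4*C)/9 = ⅓ - 4*C/9)
D = -16 (D = -1*4² = -1*16 = -16)
(D + (16 - W(3)))*(-5) = (-16 + (16 - (⅓ - 4/9*3)))*(-5) = (-16 + (16 - (⅓ - 4/3)))*(-5) = (-16 + (16 - 1*(-1)))*(-5) = (-16 + (16 + 1))*(-5) = (-16 + 17)*(-5) = 1*(-5) = -5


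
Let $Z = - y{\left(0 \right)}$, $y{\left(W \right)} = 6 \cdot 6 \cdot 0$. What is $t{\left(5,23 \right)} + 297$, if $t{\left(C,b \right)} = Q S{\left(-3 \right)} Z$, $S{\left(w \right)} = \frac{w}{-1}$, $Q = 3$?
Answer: $297$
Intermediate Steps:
$y{\left(W \right)} = 0$ ($y{\left(W \right)} = 36 \cdot 0 = 0$)
$Z = 0$ ($Z = \left(-1\right) 0 = 0$)
$S{\left(w \right)} = - w$ ($S{\left(w \right)} = w \left(-1\right) = - w$)
$t{\left(C,b \right)} = 0$ ($t{\left(C,b \right)} = 3 \left(\left(-1\right) \left(-3\right)\right) 0 = 3 \cdot 3 \cdot 0 = 9 \cdot 0 = 0$)
$t{\left(5,23 \right)} + 297 = 0 + 297 = 297$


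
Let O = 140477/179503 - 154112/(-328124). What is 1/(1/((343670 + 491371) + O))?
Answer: 12295839001749684/14724810593 ≈ 8.3504e+5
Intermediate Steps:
O = 18439360371/14724810593 (O = 140477*(1/179503) - 154112*(-1/328124) = 140477/179503 + 38528/82031 = 18439360371/14724810593 ≈ 1.2523)
1/(1/((343670 + 491371) + O)) = 1/(1/((343670 + 491371) + 18439360371/14724810593)) = 1/(1/(835041 + 18439360371/14724810593)) = 1/(1/(12295839001749684/14724810593)) = 1/(14724810593/12295839001749684) = 12295839001749684/14724810593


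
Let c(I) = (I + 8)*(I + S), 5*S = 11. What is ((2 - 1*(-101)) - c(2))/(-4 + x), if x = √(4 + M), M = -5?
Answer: -244/17 - 61*I/17 ≈ -14.353 - 3.5882*I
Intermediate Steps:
S = 11/5 (S = (⅕)*11 = 11/5 ≈ 2.2000)
c(I) = (8 + I)*(11/5 + I) (c(I) = (I + 8)*(I + 11/5) = (8 + I)*(11/5 + I))
x = I (x = √(4 - 5) = √(-1) = I ≈ 1.0*I)
((2 - 1*(-101)) - c(2))/(-4 + x) = ((2 - 1*(-101)) - (88/5 + 2² + (51/5)*2))/(-4 + I) = ((2 + 101) - (88/5 + 4 + 102/5))*((-4 - I)/17) = (103 - 1*42)*((-4 - I)/17) = (103 - 42)*((-4 - I)/17) = 61*((-4 - I)/17) = 61*(-4 - I)/17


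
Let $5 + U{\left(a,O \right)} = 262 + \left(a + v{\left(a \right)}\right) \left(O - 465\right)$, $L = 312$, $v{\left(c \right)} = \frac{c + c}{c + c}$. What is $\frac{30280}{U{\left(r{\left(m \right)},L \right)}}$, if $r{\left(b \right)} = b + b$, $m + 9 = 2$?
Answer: $\frac{15140}{1123} \approx 13.482$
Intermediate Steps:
$m = -7$ ($m = -9 + 2 = -7$)
$v{\left(c \right)} = 1$ ($v{\left(c \right)} = \frac{2 c}{2 c} = 2 c \frac{1}{2 c} = 1$)
$r{\left(b \right)} = 2 b$
$U{\left(a,O \right)} = 257 + \left(1 + a\right) \left(-465 + O\right)$ ($U{\left(a,O \right)} = -5 + \left(262 + \left(a + 1\right) \left(O - 465\right)\right) = -5 + \left(262 + \left(1 + a\right) \left(-465 + O\right)\right) = 257 + \left(1 + a\right) \left(-465 + O\right)$)
$\frac{30280}{U{\left(r{\left(m \right)},L \right)}} = \frac{30280}{-208 + 312 - 465 \cdot 2 \left(-7\right) + 312 \cdot 2 \left(-7\right)} = \frac{30280}{-208 + 312 - -6510 + 312 \left(-14\right)} = \frac{30280}{-208 + 312 + 6510 - 4368} = \frac{30280}{2246} = 30280 \cdot \frac{1}{2246} = \frac{15140}{1123}$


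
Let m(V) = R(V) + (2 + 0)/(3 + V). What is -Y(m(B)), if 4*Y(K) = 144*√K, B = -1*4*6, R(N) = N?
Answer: -12*I*√10626/7 ≈ -176.71*I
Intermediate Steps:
B = -24 (B = -4*6 = -24)
m(V) = V + 2/(3 + V) (m(V) = V + (2 + 0)/(3 + V) = V + 2/(3 + V))
Y(K) = 36*√K (Y(K) = (144*√K)/4 = 36*√K)
-Y(m(B)) = -36*√((2 + (-24)² + 3*(-24))/(3 - 24)) = -36*√((2 + 576 - 72)/(-21)) = -36*√(-1/21*506) = -36*√(-506/21) = -36*I*√10626/21 = -12*I*√10626/7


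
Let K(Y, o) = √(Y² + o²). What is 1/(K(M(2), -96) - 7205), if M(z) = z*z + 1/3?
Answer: -64845/467125112 - 3*√83113/467125112 ≈ -0.00014067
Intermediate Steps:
M(z) = ⅓ + z² (M(z) = z² + ⅓ = ⅓ + z²)
1/(K(M(2), -96) - 7205) = 1/(√((⅓ + 2²)² + (-96)²) - 7205) = 1/(√((⅓ + 4)² + 9216) - 7205) = 1/(√((13/3)² + 9216) - 7205) = 1/(√(169/9 + 9216) - 7205) = 1/(√(83113/9) - 7205) = 1/(√83113/3 - 7205) = 1/(-7205 + √83113/3)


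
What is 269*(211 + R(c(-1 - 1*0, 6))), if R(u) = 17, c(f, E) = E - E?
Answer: 61332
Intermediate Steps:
c(f, E) = 0
269*(211 + R(c(-1 - 1*0, 6))) = 269*(211 + 17) = 269*228 = 61332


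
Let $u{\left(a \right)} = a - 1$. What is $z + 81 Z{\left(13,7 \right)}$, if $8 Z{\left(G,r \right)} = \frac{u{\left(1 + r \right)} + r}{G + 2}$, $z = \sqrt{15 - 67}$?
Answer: $\frac{189}{20} + 2 i \sqrt{13} \approx 9.45 + 7.2111 i$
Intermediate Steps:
$z = 2 i \sqrt{13}$ ($z = \sqrt{-52} = 2 i \sqrt{13} \approx 7.2111 i$)
$u{\left(a \right)} = -1 + a$
$Z{\left(G,r \right)} = \frac{r}{4 \left(2 + G\right)}$ ($Z{\left(G,r \right)} = \frac{\left(\left(-1 + \left(1 + r\right)\right) + r\right) \frac{1}{G + 2}}{8} = \frac{\left(r + r\right) \frac{1}{2 + G}}{8} = \frac{2 r \frac{1}{2 + G}}{8} = \frac{r}{4 \left(2 + G\right)}$)
$z + 81 Z{\left(13,7 \right)} = 2 i \sqrt{13} + 81 \cdot \frac{1}{4} \cdot 7 \frac{1}{2 + 13} = 2 i \sqrt{13} + 81 \cdot \frac{1}{4} \cdot 7 \cdot \frac{1}{15} = 2 i \sqrt{13} + 81 \cdot \frac{7}{60} = 2 i \sqrt{13} + \frac{189}{20} = \frac{189}{20} + 2 i \sqrt{13}$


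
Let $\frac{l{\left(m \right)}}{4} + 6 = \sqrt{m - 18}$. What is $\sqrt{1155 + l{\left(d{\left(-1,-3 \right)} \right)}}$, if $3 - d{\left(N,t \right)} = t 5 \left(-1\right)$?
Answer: $\sqrt{1131 + 4 i \sqrt{30}} \approx 33.632 + 0.3257 i$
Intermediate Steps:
$d{\left(N,t \right)} = 3 + 5 t$ ($d{\left(N,t \right)} = 3 - t 5 \left(-1\right) = 3 - 5 t \left(-1\right) = 3 - - 5 t = 3 + 5 t$)
$l{\left(m \right)} = -24 + 4 \sqrt{-18 + m}$ ($l{\left(m \right)} = -24 + 4 \sqrt{m - 18} = -24 + 4 \sqrt{-18 + m}$)
$\sqrt{1155 + l{\left(d{\left(-1,-3 \right)} \right)}} = \sqrt{1155 - \left(24 - 4 \sqrt{-18 + \left(3 + 5 \left(-3\right)\right)}\right)} = \sqrt{1155 - \left(24 - 4 \sqrt{-18 + \left(3 - 15\right)}\right)} = \sqrt{1155 - \left(24 - 4 \sqrt{-18 - 12}\right)} = \sqrt{1155 - \left(24 - 4 \sqrt{-30}\right)} = \sqrt{1155 - \left(24 - 4 i \sqrt{30}\right)} = \sqrt{1131 + 4 i \sqrt{30}}$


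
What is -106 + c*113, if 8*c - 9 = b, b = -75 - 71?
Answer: -16329/8 ≈ -2041.1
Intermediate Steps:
b = -146
c = -137/8 (c = 9/8 + (1/8)*(-146) = 9/8 - 73/4 = -137/8 ≈ -17.125)
-106 + c*113 = -106 - 137/8*113 = -106 - 15481/8 = -16329/8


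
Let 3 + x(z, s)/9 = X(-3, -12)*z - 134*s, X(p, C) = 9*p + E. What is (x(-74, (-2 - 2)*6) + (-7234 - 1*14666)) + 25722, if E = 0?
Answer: 50721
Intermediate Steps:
X(p, C) = 9*p (X(p, C) = 9*p + 0 = 9*p)
x(z, s) = -27 - 1206*s - 243*z (x(z, s) = -27 + 9*((9*(-3))*z - 134*s) = -27 + 9*(-27*z - 134*s) = -27 + 9*(-134*s - 27*z) = -27 + (-1206*s - 243*z) = -27 - 1206*s - 243*z)
(x(-74, (-2 - 2)*6) + (-7234 - 1*14666)) + 25722 = ((-27 - 1206*(-2 - 2)*6 - 243*(-74)) + (-7234 - 1*14666)) + 25722 = ((-27 - (-4824)*6 + 17982) + (-7234 - 14666)) + 25722 = ((-27 - 1206*(-24) + 17982) - 21900) + 25722 = ((-27 + 28944 + 17982) - 21900) + 25722 = (46899 - 21900) + 25722 = 24999 + 25722 = 50721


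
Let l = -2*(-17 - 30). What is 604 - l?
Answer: 510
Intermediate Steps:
l = 94 (l = -2*(-47) = 94)
604 - l = 604 - 1*94 = 604 - 94 = 510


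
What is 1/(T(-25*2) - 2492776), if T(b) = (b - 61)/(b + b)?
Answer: -100/249277489 ≈ -4.0116e-7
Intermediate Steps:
T(b) = (-61 + b)/(2*b) (T(b) = (-61 + b)/((2*b)) = (-61 + b)*(1/(2*b)) = (-61 + b)/(2*b))
1/(T(-25*2) - 2492776) = 1/((-61 - 25*2)/(2*((-25*2))) - 2492776) = 1/((½)*(-61 - 50)/(-50) - 2492776) = 1/((½)*(-1/50)*(-111) - 2492776) = 1/(111/100 - 2492776) = 1/(-249277489/100) = -100/249277489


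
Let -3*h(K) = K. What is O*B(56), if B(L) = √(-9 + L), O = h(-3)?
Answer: √47 ≈ 6.8557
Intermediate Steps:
h(K) = -K/3
O = 1 (O = -⅓*(-3) = 1)
O*B(56) = 1*√(-9 + 56) = 1*√47 = √47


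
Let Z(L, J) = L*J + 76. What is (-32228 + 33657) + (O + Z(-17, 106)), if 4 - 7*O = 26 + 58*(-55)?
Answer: 1089/7 ≈ 155.57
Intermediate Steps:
Z(L, J) = 76 + J*L (Z(L, J) = J*L + 76 = 76 + J*L)
O = 3168/7 (O = 4/7 - (26 + 58*(-55))/7 = 4/7 - (26 - 3190)/7 = 4/7 - ⅐*(-3164) = 4/7 + 452 = 3168/7 ≈ 452.57)
(-32228 + 33657) + (O + Z(-17, 106)) = (-32228 + 33657) + (3168/7 + (76 + 106*(-17))) = 1429 + (3168/7 + (76 - 1802)) = 1429 + (3168/7 - 1726) = 1429 - 8914/7 = 1089/7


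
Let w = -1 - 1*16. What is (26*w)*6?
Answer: -2652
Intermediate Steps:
w = -17 (w = -1 - 16 = -17)
(26*w)*6 = (26*(-17))*6 = -442*6 = -2652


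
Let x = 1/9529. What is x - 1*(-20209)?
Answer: 192571562/9529 ≈ 20209.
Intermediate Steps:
x = 1/9529 ≈ 0.00010494
x - 1*(-20209) = 1/9529 - 1*(-20209) = 1/9529 + 20209 = 192571562/9529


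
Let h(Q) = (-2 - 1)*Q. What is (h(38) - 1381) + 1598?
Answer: 103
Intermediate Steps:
h(Q) = -3*Q
(h(38) - 1381) + 1598 = (-3*38 - 1381) + 1598 = (-114 - 1381) + 1598 = -1495 + 1598 = 103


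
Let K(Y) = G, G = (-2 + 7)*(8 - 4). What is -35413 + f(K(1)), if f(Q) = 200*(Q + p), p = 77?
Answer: -16013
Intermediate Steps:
G = 20 (G = 5*4 = 20)
K(Y) = 20
f(Q) = 15400 + 200*Q (f(Q) = 200*(Q + 77) = 200*(77 + Q) = 15400 + 200*Q)
-35413 + f(K(1)) = -35413 + (15400 + 200*20) = -35413 + (15400 + 4000) = -35413 + 19400 = -16013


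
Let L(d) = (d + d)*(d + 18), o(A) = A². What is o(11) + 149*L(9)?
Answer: 72535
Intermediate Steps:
L(d) = 2*d*(18 + d) (L(d) = (2*d)*(18 + d) = 2*d*(18 + d))
o(11) + 149*L(9) = 11² + 149*(2*9*(18 + 9)) = 121 + 149*(2*9*27) = 121 + 149*486 = 121 + 72414 = 72535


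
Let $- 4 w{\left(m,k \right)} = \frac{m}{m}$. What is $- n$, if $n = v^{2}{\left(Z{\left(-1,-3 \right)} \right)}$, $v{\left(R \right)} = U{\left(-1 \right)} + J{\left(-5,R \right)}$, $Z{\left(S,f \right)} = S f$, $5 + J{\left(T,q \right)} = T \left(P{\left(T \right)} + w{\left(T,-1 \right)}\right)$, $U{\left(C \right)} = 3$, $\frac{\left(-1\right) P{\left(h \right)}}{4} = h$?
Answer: $- \frac{162409}{16} \approx -10151.0$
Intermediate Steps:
$w{\left(m,k \right)} = - \frac{1}{4}$ ($w{\left(m,k \right)} = - \frac{m \frac{1}{m}}{4} = \left(- \frac{1}{4}\right) 1 = - \frac{1}{4}$)
$P{\left(h \right)} = - 4 h$
$J{\left(T,q \right)} = -5 + T \left(- \frac{1}{4} - 4 T\right)$ ($J{\left(T,q \right)} = -5 + T \left(- 4 T - \frac{1}{4}\right) = -5 + T \left(- \frac{1}{4} - 4 T\right)$)
$v{\left(R \right)} = - \frac{403}{4}$ ($v{\left(R \right)} = 3 - \left(\frac{15}{4} + 100\right) = 3 - \frac{415}{4} = - \frac{403}{4}$)
$n = \frac{162409}{16}$ ($n = \left(- \frac{403}{4}\right)^{2} = \frac{162409}{16} \approx 10151.0$)
$- n = \left(-1\right) \frac{162409}{16} = - \frac{162409}{16}$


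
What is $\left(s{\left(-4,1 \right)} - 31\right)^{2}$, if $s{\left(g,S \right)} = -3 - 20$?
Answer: $2916$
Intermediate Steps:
$s{\left(g,S \right)} = -23$ ($s{\left(g,S \right)} = -3 - 20 = -23$)
$\left(s{\left(-4,1 \right)} - 31\right)^{2} = \left(-23 - 31\right)^{2} = \left(-54\right)^{2} = 2916$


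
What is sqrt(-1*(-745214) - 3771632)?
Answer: I*sqrt(3026418) ≈ 1739.7*I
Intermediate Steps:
sqrt(-1*(-745214) - 3771632) = sqrt(745214 - 3771632) = sqrt(-3026418) = I*sqrt(3026418)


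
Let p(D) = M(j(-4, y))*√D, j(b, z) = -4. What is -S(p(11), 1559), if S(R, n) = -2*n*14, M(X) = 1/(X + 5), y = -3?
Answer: 43652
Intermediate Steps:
M(X) = 1/(5 + X)
p(D) = √D (p(D) = √D/(5 - 4) = √D/1 = 1*√D = √D)
S(R, n) = -28*n
-S(p(11), 1559) = -(-28)*1559 = -1*(-43652) = 43652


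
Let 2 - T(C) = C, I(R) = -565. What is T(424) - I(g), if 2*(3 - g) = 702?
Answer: 143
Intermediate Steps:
g = -348 (g = 3 - 1/2*702 = 3 - 351 = -348)
T(C) = 2 - C
T(424) - I(g) = (2 - 1*424) - 1*(-565) = (2 - 424) + 565 = -422 + 565 = 143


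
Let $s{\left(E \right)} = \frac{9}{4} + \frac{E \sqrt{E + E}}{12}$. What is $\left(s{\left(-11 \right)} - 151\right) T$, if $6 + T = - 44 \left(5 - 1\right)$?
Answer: $\frac{54145}{2} + \frac{1001 i \sqrt{22}}{6} \approx 27073.0 + 782.52 i$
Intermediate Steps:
$s{\left(E \right)} = \frac{9}{4} + \frac{\sqrt{2} E^{\frac{3}{2}}}{12}$ ($s{\left(E \right)} = 9 \cdot \frac{1}{4} + E \sqrt{2 E} \frac{1}{12} = \frac{9}{4} + E \sqrt{2} \sqrt{E} \frac{1}{12} = \frac{9}{4} + \sqrt{2} E^{\frac{3}{2}} \cdot \frac{1}{12} = \frac{9}{4} + \frac{\sqrt{2} E^{\frac{3}{2}}}{12}$)
$T = -182$ ($T = -6 - 44 \left(5 - 1\right) = -6 - 176 = -182$)
$\left(s{\left(-11 \right)} - 151\right) T = \left(\left(\frac{9}{4} + \frac{\sqrt{2} \left(-11\right)^{\frac{3}{2}}}{12}\right) - 151\right) \left(-182\right) = \left(\left(\frac{9}{4} + \frac{\sqrt{2} \left(- 11 i \sqrt{11}\right)}{12}\right) - 151\right) \left(-182\right) = \left(\left(\frac{9}{4} - \frac{11 i \sqrt{22}}{12}\right) - 151\right) \left(-182\right) = \left(- \frac{595}{4} - \frac{11 i \sqrt{22}}{12}\right) \left(-182\right) = \frac{54145}{2} + \frac{1001 i \sqrt{22}}{6}$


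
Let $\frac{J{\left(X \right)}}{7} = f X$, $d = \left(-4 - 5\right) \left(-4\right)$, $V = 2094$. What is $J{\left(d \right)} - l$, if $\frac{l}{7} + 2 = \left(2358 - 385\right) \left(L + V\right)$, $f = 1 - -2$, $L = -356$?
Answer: $-24002748$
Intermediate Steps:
$f = 3$ ($f = 1 + 2 = 3$)
$d = 36$ ($d = \left(-9\right) \left(-4\right) = 36$)
$J{\left(X \right)} = 21 X$ ($J{\left(X \right)} = 7 \cdot 3 X = 21 X$)
$l = 24003504$ ($l = -14 + 7 \left(2358 - 385\right) \left(-356 + 2094\right) = -14 + 7 \cdot 1973 \cdot 1738 = -14 + 7 \cdot 3429074 = -14 + 24003518 = 24003504$)
$J{\left(d \right)} - l = 21 \cdot 36 - 24003504 = 756 - 24003504 = -24002748$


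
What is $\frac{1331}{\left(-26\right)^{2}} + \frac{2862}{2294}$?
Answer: $\frac{2494013}{775372} \approx 3.2165$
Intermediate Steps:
$\frac{1331}{\left(-26\right)^{2}} + \frac{2862}{2294} = \frac{1331}{676} + 2862 \cdot \frac{1}{2294} = 1331 \cdot \frac{1}{676} + \frac{1431}{1147} = \frac{1331}{676} + \frac{1431}{1147} = \frac{2494013}{775372}$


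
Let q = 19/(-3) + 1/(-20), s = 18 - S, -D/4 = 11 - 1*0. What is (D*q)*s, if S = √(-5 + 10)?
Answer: 25278/5 - 4213*√5/15 ≈ 4427.6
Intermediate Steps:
D = -44 (D = -4*(11 - 1*0) = -4*(11 + 0) = -4*11 = -44)
S = √5 ≈ 2.2361
s = 18 - √5 ≈ 15.764
q = -383/60 (q = 19*(-⅓) + 1*(-1/20) = -19/3 - 1/20 = -383/60 ≈ -6.3833)
(D*q)*s = (-44*(-383/60))*(18 - √5) = 4213*(18 - √5)/15 = 25278/5 - 4213*√5/15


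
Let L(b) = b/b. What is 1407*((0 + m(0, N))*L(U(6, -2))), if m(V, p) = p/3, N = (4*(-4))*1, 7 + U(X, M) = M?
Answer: -7504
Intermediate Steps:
U(X, M) = -7 + M
L(b) = 1
N = -16 (N = -16*1 = -16)
m(V, p) = p/3 (m(V, p) = p*(1/3) = p/3)
1407*((0 + m(0, N))*L(U(6, -2))) = 1407*((0 + (1/3)*(-16))*1) = 1407*((0 - 16/3)*1) = 1407*(-16/3*1) = 1407*(-16/3) = -7504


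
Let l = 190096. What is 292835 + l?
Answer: 482931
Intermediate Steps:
292835 + l = 292835 + 190096 = 482931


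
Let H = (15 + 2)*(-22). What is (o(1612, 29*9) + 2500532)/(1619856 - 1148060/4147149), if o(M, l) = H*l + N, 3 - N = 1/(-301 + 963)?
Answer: 6597009677368449/4447172374124408 ≈ 1.4834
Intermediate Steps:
H = -374 (H = 17*(-22) = -374)
N = 1985/662 (N = 3 - 1/(-301 + 963) = 3 - 1/662 = 1985/662 ≈ 2.9985)
o(M, l) = 1985/662 - 374*l (o(M, l) = -374*l + 1985/662 = 1985/662 - 374*l)
(o(1612, 29*9) + 2500532)/(1619856 - 1148060/4147149) = ((1985/662 - 10846*9) + 2500532)/(1619856 - 1148060/4147149) = ((1985/662 - 374*261) + 2500532)/(1619856 - 1148060*1/4147149) = ((1985/662 - 97614) + 2500532)/(1619856 - 1148060/4147149) = (-64618483/662 + 2500532)/(6717783042484/4147149) = (1590733701/662)*(4147149/6717783042484) = 6597009677368449/4447172374124408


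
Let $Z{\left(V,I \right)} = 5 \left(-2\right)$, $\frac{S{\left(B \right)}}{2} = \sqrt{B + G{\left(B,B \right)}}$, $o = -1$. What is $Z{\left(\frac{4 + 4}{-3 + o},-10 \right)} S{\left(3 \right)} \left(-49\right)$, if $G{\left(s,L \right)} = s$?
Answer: $980 \sqrt{6} \approx 2400.5$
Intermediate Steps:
$S{\left(B \right)} = 2 \sqrt{2} \sqrt{B}$ ($S{\left(B \right)} = 2 \sqrt{B + B} = 2 \sqrt{2 B} = 2 \sqrt{2} \sqrt{B}$)
$Z{\left(V,I \right)} = -10$
$Z{\left(\frac{4 + 4}{-3 + o},-10 \right)} S{\left(3 \right)} \left(-49\right) = - 10 \cdot 2 \sqrt{2} \sqrt{3} \left(-49\right) = - 10 \cdot 2 \sqrt{6} \left(-49\right) = - 20 \sqrt{6} \left(-49\right) = 980 \sqrt{6}$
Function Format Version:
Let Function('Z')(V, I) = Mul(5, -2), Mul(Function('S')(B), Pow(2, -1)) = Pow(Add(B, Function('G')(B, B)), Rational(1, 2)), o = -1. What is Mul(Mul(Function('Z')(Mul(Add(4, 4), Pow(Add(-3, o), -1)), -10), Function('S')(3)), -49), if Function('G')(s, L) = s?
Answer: Mul(980, Pow(6, Rational(1, 2))) ≈ 2400.5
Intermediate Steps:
Function('S')(B) = Mul(2, Pow(2, Rational(1, 2)), Pow(B, Rational(1, 2))) (Function('S')(B) = Mul(2, Pow(Add(B, B), Rational(1, 2))) = Mul(2, Pow(Mul(2, B), Rational(1, 2))) = Mul(2, Mul(Pow(2, Rational(1, 2)), Pow(B, Rational(1, 2)))) = Mul(2, Pow(2, Rational(1, 2)), Pow(B, Rational(1, 2))))
Function('Z')(V, I) = -10
Mul(Mul(Function('Z')(Mul(Add(4, 4), Pow(Add(-3, o), -1)), -10), Function('S')(3)), -49) = Mul(Mul(-10, Mul(2, Pow(2, Rational(1, 2)), Pow(3, Rational(1, 2)))), -49) = Mul(Mul(-10, Mul(2, Pow(6, Rational(1, 2)))), -49) = Mul(Mul(-20, Pow(6, Rational(1, 2))), -49) = Mul(980, Pow(6, Rational(1, 2)))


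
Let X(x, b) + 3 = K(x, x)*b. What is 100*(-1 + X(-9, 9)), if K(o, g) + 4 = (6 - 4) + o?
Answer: -10300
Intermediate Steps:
K(o, g) = -2 + o (K(o, g) = -4 + ((6 - 4) + o) = -4 + (2 + o) = -2 + o)
X(x, b) = -3 + b*(-2 + x) (X(x, b) = -3 + (-2 + x)*b = -3 + b*(-2 + x))
100*(-1 + X(-9, 9)) = 100*(-1 + (-3 + 9*(-2 - 9))) = 100*(-1 + (-3 + 9*(-11))) = 100*(-1 + (-3 - 99)) = 100*(-1 - 102) = 100*(-103) = -10300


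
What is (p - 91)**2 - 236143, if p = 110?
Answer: -235782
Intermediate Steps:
(p - 91)**2 - 236143 = (110 - 91)**2 - 236143 = 19**2 - 236143 = 361 - 236143 = -235782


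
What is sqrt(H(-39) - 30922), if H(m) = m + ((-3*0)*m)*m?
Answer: I*sqrt(30961) ≈ 175.96*I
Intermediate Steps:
H(m) = m (H(m) = m + (0*m)*m = m + 0*m = m + 0 = m)
sqrt(H(-39) - 30922) = sqrt(-39 - 30922) = sqrt(-30961) = I*sqrt(30961)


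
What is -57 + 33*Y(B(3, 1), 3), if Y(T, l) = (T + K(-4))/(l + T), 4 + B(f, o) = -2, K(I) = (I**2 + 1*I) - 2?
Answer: -101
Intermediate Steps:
K(I) = -2 + I + I**2 (K(I) = (I**2 + I) - 2 = (I + I**2) - 2 = -2 + I + I**2)
B(f, o) = -6 (B(f, o) = -4 - 2 = -6)
Y(T, l) = (10 + T)/(T + l) (Y(T, l) = (T + (-2 - 4 + (-4)**2))/(l + T) = (T + (-2 - 4 + 16))/(T + l) = (T + 10)/(T + l) = (10 + T)/(T + l))
-57 + 33*Y(B(3, 1), 3) = -57 + 33*((10 - 6)/(-6 + 3)) = -57 + 33*(4/(-3)) = -57 + 33*(-1/3*4) = -57 + 33*(-4/3) = -57 - 44 = -101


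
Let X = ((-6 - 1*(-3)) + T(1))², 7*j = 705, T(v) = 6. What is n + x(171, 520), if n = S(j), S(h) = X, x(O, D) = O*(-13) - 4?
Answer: -2218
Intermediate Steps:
j = 705/7 (j = (⅐)*705 = 705/7 ≈ 100.71)
x(O, D) = -4 - 13*O (x(O, D) = -13*O - 4 = -4 - 13*O)
X = 9 (X = ((-6 - 1*(-3)) + 6)² = ((-6 + 3) + 6)² = (-3 + 6)² = 3² = 9)
S(h) = 9
n = 9
n + x(171, 520) = 9 + (-4 - 13*171) = 9 + (-4 - 2223) = 9 - 2227 = -2218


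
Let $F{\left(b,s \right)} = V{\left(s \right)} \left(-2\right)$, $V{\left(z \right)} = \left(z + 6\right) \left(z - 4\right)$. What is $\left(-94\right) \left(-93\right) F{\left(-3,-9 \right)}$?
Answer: $-681876$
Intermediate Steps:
$V{\left(z \right)} = \left(-4 + z\right) \left(6 + z\right)$ ($V{\left(z \right)} = \left(6 + z\right) \left(-4 + z\right) = \left(-4 + z\right) \left(6 + z\right)$)
$F{\left(b,s \right)} = 48 - 4 s - 2 s^{2}$ ($F{\left(b,s \right)} = \left(-24 + s^{2} + 2 s\right) \left(-2\right) = 48 - 4 s - 2 s^{2}$)
$\left(-94\right) \left(-93\right) F{\left(-3,-9 \right)} = \left(-94\right) \left(-93\right) \left(48 - -36 - 2 \left(-9\right)^{2}\right) = 8742 \left(48 + 36 - 162\right) = 8742 \left(-78\right) = -681876$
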